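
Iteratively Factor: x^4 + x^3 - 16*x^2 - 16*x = (x + 1)*(x^3 - 16*x) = (x - 4)*(x + 1)*(x^2 + 4*x) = (x - 4)*(x + 1)*(x + 4)*(x)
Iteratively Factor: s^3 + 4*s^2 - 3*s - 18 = (s + 3)*(s^2 + s - 6) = (s + 3)^2*(s - 2)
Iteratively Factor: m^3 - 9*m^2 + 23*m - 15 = (m - 1)*(m^2 - 8*m + 15) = (m - 5)*(m - 1)*(m - 3)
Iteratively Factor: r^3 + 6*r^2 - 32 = (r - 2)*(r^2 + 8*r + 16) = (r - 2)*(r + 4)*(r + 4)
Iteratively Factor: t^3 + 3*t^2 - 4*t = (t + 4)*(t^2 - t) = t*(t + 4)*(t - 1)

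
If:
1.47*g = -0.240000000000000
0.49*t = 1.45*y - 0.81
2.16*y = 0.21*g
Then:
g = -0.16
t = -1.70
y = -0.02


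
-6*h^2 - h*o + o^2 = (-3*h + o)*(2*h + o)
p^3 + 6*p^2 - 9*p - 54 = (p - 3)*(p + 3)*(p + 6)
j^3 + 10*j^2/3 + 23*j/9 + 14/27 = (j + 1/3)*(j + 2/3)*(j + 7/3)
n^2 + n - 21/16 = (n - 3/4)*(n + 7/4)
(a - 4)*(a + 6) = a^2 + 2*a - 24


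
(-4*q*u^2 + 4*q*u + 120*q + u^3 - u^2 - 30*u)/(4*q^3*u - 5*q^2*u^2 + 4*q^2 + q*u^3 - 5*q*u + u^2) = (-u^2 + u + 30)/(q^2*u - q*u^2 + q - u)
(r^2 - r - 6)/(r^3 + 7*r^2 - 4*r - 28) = (r - 3)/(r^2 + 5*r - 14)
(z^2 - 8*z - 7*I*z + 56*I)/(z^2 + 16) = (z^2 - 8*z - 7*I*z + 56*I)/(z^2 + 16)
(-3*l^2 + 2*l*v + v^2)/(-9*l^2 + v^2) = (-l + v)/(-3*l + v)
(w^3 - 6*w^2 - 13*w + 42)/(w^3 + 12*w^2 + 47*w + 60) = (w^2 - 9*w + 14)/(w^2 + 9*w + 20)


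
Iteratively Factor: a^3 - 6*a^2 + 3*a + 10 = (a + 1)*(a^2 - 7*a + 10) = (a - 2)*(a + 1)*(a - 5)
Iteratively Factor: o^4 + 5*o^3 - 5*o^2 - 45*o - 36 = (o - 3)*(o^3 + 8*o^2 + 19*o + 12) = (o - 3)*(o + 1)*(o^2 + 7*o + 12) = (o - 3)*(o + 1)*(o + 4)*(o + 3)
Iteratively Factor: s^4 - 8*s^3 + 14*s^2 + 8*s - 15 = (s - 1)*(s^3 - 7*s^2 + 7*s + 15) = (s - 5)*(s - 1)*(s^2 - 2*s - 3) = (s - 5)*(s - 1)*(s + 1)*(s - 3)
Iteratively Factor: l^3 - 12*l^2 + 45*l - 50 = (l - 5)*(l^2 - 7*l + 10) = (l - 5)*(l - 2)*(l - 5)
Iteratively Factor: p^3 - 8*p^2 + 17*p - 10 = (p - 5)*(p^2 - 3*p + 2) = (p - 5)*(p - 1)*(p - 2)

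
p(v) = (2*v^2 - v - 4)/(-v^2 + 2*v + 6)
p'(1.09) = 0.47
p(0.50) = -0.59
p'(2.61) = 3.30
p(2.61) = 1.59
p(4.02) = -11.46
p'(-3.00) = -0.23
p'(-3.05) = -0.21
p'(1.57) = 0.77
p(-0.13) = -0.67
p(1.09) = -0.39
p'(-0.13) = -0.00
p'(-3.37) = -0.12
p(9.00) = -2.61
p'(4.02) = 25.53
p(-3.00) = -1.89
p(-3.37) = -1.83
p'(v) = (2*v - 2)*(2*v^2 - v - 4)/(-v^2 + 2*v + 6)^2 + (4*v - 1)/(-v^2 + 2*v + 6) = (3*v^2 + 16*v + 2)/(v^4 - 4*v^3 - 8*v^2 + 24*v + 36)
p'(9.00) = 0.12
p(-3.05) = -1.88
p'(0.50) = 0.24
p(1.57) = -0.10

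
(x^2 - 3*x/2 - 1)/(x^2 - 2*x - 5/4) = 2*(x - 2)/(2*x - 5)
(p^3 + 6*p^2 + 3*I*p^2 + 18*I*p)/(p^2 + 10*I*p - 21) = p*(p + 6)/(p + 7*I)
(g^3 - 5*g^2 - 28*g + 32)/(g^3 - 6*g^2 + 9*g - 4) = (g^2 - 4*g - 32)/(g^2 - 5*g + 4)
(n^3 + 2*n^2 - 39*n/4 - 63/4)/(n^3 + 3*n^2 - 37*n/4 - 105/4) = (2*n + 3)/(2*n + 5)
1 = 1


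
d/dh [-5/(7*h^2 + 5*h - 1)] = 5*(14*h + 5)/(7*h^2 + 5*h - 1)^2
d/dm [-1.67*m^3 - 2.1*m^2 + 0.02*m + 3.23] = -5.01*m^2 - 4.2*m + 0.02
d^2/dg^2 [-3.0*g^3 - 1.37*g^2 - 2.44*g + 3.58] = -18.0*g - 2.74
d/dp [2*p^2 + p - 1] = 4*p + 1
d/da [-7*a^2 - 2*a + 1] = -14*a - 2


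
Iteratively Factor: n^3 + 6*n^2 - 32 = (n + 4)*(n^2 + 2*n - 8) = (n - 2)*(n + 4)*(n + 4)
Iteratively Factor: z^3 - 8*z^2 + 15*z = (z - 5)*(z^2 - 3*z) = z*(z - 5)*(z - 3)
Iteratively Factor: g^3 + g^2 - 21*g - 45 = (g + 3)*(g^2 - 2*g - 15) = (g - 5)*(g + 3)*(g + 3)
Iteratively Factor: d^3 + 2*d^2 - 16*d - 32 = (d - 4)*(d^2 + 6*d + 8) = (d - 4)*(d + 4)*(d + 2)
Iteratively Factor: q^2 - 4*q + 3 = (q - 1)*(q - 3)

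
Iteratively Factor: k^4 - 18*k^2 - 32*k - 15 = (k - 5)*(k^3 + 5*k^2 + 7*k + 3) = (k - 5)*(k + 1)*(k^2 + 4*k + 3) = (k - 5)*(k + 1)^2*(k + 3)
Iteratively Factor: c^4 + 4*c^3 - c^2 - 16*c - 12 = (c + 3)*(c^3 + c^2 - 4*c - 4) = (c - 2)*(c + 3)*(c^2 + 3*c + 2) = (c - 2)*(c + 1)*(c + 3)*(c + 2)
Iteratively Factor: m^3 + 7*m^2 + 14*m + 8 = (m + 4)*(m^2 + 3*m + 2) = (m + 2)*(m + 4)*(m + 1)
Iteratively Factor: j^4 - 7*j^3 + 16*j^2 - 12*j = (j - 3)*(j^3 - 4*j^2 + 4*j) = (j - 3)*(j - 2)*(j^2 - 2*j) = (j - 3)*(j - 2)^2*(j)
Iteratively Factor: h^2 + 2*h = (h + 2)*(h)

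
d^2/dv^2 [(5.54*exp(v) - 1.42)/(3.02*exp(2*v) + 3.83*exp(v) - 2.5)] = (50.527016*exp(4*v) - 115.882836*exp(3*v) + 201.688284*exp(2*v) - 10.668338*exp(v) + 21.0285)*exp(v)/(27.543608*exp(6*v) + 104.793396*exp(5*v) + 64.497234*exp(4*v) - 117.317113*exp(3*v) - 53.39175*exp(2*v) + 71.8125*exp(v) - 15.625)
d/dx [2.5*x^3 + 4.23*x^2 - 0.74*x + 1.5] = 7.5*x^2 + 8.46*x - 0.74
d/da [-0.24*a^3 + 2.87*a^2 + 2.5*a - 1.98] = -0.72*a^2 + 5.74*a + 2.5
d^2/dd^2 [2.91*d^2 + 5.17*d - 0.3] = 5.82000000000000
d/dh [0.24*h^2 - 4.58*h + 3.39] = 0.48*h - 4.58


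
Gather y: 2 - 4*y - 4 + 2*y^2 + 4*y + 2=2*y^2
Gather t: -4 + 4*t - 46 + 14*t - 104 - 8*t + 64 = 10*t - 90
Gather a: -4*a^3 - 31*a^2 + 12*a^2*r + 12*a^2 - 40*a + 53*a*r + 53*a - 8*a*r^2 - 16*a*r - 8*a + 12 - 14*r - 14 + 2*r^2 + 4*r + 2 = -4*a^3 + a^2*(12*r - 19) + a*(-8*r^2 + 37*r + 5) + 2*r^2 - 10*r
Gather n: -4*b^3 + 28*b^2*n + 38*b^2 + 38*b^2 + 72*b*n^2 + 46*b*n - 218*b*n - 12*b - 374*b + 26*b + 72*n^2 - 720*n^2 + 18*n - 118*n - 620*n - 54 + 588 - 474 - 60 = -4*b^3 + 76*b^2 - 360*b + n^2*(72*b - 648) + n*(28*b^2 - 172*b - 720)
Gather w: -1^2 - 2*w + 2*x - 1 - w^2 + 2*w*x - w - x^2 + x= -w^2 + w*(2*x - 3) - x^2 + 3*x - 2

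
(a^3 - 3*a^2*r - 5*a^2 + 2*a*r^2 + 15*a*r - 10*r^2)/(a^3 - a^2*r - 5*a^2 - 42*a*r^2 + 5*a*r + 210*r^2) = (-a^2 + 3*a*r - 2*r^2)/(-a^2 + a*r + 42*r^2)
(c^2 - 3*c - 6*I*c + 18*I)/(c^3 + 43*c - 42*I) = (c - 3)/(c^2 + 6*I*c + 7)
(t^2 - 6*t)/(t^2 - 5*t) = (t - 6)/(t - 5)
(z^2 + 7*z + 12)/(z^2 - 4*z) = (z^2 + 7*z + 12)/(z*(z - 4))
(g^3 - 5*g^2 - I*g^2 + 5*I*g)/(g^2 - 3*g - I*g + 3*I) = g*(g - 5)/(g - 3)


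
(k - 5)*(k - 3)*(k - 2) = k^3 - 10*k^2 + 31*k - 30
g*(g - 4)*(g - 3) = g^3 - 7*g^2 + 12*g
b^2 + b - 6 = (b - 2)*(b + 3)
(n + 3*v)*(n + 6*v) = n^2 + 9*n*v + 18*v^2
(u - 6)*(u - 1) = u^2 - 7*u + 6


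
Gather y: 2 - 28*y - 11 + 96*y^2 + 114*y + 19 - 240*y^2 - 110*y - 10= -144*y^2 - 24*y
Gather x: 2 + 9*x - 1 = 9*x + 1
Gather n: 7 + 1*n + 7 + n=2*n + 14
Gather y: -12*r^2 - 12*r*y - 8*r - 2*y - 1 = -12*r^2 - 8*r + y*(-12*r - 2) - 1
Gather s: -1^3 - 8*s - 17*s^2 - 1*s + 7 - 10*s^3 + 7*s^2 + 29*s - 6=-10*s^3 - 10*s^2 + 20*s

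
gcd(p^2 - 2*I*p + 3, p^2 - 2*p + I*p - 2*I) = p + I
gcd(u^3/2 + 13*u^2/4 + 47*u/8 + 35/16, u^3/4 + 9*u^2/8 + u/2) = u + 1/2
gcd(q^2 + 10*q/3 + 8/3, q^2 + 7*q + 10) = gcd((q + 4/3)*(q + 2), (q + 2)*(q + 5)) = q + 2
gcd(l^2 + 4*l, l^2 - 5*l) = l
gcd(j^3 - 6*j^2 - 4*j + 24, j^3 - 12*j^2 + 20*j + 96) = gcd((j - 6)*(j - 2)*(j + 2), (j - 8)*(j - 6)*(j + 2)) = j^2 - 4*j - 12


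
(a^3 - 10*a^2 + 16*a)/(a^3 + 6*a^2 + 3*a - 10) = a*(a^2 - 10*a + 16)/(a^3 + 6*a^2 + 3*a - 10)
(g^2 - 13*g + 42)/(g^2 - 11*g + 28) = (g - 6)/(g - 4)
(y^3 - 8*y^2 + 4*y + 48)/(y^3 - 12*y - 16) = (y - 6)/(y + 2)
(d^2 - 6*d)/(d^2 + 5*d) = (d - 6)/(d + 5)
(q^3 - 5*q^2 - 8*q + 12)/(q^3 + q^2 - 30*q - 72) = (q^2 + q - 2)/(q^2 + 7*q + 12)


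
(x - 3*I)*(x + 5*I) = x^2 + 2*I*x + 15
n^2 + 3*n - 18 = (n - 3)*(n + 6)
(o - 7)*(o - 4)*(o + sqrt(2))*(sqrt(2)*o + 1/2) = sqrt(2)*o^4 - 11*sqrt(2)*o^3 + 5*o^3/2 - 55*o^2/2 + 57*sqrt(2)*o^2/2 - 11*sqrt(2)*o/2 + 70*o + 14*sqrt(2)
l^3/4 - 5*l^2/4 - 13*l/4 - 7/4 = (l/4 + 1/4)*(l - 7)*(l + 1)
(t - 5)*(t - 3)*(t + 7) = t^3 - t^2 - 41*t + 105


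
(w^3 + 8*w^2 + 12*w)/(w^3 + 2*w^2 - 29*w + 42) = w*(w^2 + 8*w + 12)/(w^3 + 2*w^2 - 29*w + 42)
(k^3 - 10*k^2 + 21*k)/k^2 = k - 10 + 21/k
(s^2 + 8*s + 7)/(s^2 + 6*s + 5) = (s + 7)/(s + 5)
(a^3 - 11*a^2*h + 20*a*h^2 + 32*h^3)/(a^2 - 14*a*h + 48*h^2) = (a^2 - 3*a*h - 4*h^2)/(a - 6*h)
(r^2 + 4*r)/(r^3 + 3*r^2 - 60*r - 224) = r/(r^2 - r - 56)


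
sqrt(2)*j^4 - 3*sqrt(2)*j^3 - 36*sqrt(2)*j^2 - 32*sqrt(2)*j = j*(j - 8)*(j + 4)*(sqrt(2)*j + sqrt(2))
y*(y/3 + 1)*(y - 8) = y^3/3 - 5*y^2/3 - 8*y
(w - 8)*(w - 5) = w^2 - 13*w + 40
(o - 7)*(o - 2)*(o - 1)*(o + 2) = o^4 - 8*o^3 + 3*o^2 + 32*o - 28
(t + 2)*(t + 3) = t^2 + 5*t + 6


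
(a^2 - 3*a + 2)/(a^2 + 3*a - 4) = (a - 2)/(a + 4)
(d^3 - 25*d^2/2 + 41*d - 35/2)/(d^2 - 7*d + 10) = (2*d^2 - 15*d + 7)/(2*(d - 2))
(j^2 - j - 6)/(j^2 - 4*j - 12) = (j - 3)/(j - 6)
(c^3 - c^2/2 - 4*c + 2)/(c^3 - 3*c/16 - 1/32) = 16*(c^2 - 4)/(16*c^2 + 8*c + 1)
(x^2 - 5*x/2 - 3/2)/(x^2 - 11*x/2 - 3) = (x - 3)/(x - 6)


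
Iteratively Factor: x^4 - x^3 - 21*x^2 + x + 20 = (x + 1)*(x^3 - 2*x^2 - 19*x + 20) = (x - 1)*(x + 1)*(x^2 - x - 20) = (x - 1)*(x + 1)*(x + 4)*(x - 5)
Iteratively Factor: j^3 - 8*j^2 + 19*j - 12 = (j - 4)*(j^2 - 4*j + 3) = (j - 4)*(j - 3)*(j - 1)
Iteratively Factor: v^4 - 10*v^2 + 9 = (v + 1)*(v^3 - v^2 - 9*v + 9) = (v - 3)*(v + 1)*(v^2 + 2*v - 3) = (v - 3)*(v - 1)*(v + 1)*(v + 3)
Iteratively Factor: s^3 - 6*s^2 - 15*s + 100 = (s + 4)*(s^2 - 10*s + 25) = (s - 5)*(s + 4)*(s - 5)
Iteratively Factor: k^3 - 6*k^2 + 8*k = (k - 2)*(k^2 - 4*k) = k*(k - 2)*(k - 4)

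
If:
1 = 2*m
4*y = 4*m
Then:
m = 1/2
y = 1/2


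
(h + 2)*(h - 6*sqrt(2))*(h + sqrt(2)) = h^3 - 5*sqrt(2)*h^2 + 2*h^2 - 10*sqrt(2)*h - 12*h - 24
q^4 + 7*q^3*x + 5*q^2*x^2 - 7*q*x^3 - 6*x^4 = (q - x)*(q + x)^2*(q + 6*x)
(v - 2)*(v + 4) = v^2 + 2*v - 8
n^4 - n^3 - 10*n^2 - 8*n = n*(n - 4)*(n + 1)*(n + 2)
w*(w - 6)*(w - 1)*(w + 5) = w^4 - 2*w^3 - 29*w^2 + 30*w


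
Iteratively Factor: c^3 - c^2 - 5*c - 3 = (c + 1)*(c^2 - 2*c - 3) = (c - 3)*(c + 1)*(c + 1)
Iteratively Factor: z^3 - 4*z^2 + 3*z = (z - 3)*(z^2 - z) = z*(z - 3)*(z - 1)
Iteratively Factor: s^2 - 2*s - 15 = (s + 3)*(s - 5)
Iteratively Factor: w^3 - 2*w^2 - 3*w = (w + 1)*(w^2 - 3*w) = (w - 3)*(w + 1)*(w)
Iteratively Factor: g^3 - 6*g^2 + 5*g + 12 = (g + 1)*(g^2 - 7*g + 12) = (g - 4)*(g + 1)*(g - 3)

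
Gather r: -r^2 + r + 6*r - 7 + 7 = -r^2 + 7*r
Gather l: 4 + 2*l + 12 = 2*l + 16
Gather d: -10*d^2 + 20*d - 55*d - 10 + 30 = -10*d^2 - 35*d + 20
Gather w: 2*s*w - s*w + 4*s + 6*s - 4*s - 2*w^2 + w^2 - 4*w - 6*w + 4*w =6*s - w^2 + w*(s - 6)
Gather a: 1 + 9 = 10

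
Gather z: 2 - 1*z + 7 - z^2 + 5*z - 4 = -z^2 + 4*z + 5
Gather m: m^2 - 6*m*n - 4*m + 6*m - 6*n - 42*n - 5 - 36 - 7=m^2 + m*(2 - 6*n) - 48*n - 48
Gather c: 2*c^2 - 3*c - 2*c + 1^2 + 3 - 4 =2*c^2 - 5*c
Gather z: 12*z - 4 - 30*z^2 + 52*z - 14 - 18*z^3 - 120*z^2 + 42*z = -18*z^3 - 150*z^2 + 106*z - 18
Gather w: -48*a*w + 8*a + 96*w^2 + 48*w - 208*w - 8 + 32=8*a + 96*w^2 + w*(-48*a - 160) + 24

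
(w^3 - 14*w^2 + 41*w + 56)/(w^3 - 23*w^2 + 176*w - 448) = (w + 1)/(w - 8)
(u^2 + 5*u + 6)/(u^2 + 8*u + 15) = (u + 2)/(u + 5)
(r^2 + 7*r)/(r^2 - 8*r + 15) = r*(r + 7)/(r^2 - 8*r + 15)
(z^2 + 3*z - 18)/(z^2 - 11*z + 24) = (z + 6)/(z - 8)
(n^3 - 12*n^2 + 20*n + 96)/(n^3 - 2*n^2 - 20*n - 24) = (n - 8)/(n + 2)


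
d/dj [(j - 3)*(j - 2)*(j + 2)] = 3*j^2 - 6*j - 4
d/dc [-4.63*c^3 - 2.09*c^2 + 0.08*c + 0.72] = -13.89*c^2 - 4.18*c + 0.08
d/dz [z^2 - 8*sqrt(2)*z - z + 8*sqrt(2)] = 2*z - 8*sqrt(2) - 1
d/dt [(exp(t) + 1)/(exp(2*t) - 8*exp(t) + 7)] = (-2*(exp(t) - 4)*(exp(t) + 1) + exp(2*t) - 8*exp(t) + 7)*exp(t)/(exp(2*t) - 8*exp(t) + 7)^2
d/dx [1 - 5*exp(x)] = -5*exp(x)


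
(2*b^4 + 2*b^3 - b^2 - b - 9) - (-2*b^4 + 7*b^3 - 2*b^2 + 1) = 4*b^4 - 5*b^3 + b^2 - b - 10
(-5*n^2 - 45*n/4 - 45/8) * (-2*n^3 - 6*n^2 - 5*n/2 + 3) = 10*n^5 + 105*n^4/2 + 365*n^3/4 + 375*n^2/8 - 315*n/16 - 135/8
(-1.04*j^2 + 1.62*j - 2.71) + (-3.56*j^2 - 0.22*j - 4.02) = -4.6*j^2 + 1.4*j - 6.73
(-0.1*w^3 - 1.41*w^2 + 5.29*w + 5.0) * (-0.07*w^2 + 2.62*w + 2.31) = 0.007*w^5 - 0.1633*w^4 - 4.2955*w^3 + 10.2527*w^2 + 25.3199*w + 11.55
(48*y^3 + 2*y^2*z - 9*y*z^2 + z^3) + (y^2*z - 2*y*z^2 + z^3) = 48*y^3 + 3*y^2*z - 11*y*z^2 + 2*z^3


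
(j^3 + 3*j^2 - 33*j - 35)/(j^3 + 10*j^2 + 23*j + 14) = (j - 5)/(j + 2)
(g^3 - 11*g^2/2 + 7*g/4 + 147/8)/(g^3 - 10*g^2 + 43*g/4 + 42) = (g - 7/2)/(g - 8)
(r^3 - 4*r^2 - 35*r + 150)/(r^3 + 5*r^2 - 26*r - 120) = (r - 5)/(r + 4)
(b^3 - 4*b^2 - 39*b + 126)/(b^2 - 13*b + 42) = (b^2 + 3*b - 18)/(b - 6)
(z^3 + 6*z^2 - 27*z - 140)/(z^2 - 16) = (z^2 + 2*z - 35)/(z - 4)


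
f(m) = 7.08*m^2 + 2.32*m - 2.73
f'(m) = 14.16*m + 2.32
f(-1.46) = 8.97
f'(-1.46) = -18.35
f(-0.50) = -2.12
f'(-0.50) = -4.76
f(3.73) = 104.43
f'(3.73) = 55.14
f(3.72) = 103.88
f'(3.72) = 55.00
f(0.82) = 3.93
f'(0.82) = 13.93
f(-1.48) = 9.34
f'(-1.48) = -18.64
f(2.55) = 49.22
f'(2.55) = 38.43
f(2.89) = 63.11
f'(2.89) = 43.24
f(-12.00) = 988.95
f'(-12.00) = -167.60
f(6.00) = 266.07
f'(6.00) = 87.28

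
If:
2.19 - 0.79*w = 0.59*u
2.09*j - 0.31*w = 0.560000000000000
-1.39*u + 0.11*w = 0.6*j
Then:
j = 0.69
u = -0.07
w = 2.83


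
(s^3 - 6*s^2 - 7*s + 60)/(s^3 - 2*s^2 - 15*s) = (s - 4)/s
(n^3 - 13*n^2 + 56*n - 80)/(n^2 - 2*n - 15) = (n^2 - 8*n + 16)/(n + 3)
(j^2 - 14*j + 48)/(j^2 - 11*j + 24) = (j - 6)/(j - 3)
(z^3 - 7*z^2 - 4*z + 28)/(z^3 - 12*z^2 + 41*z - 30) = (z^3 - 7*z^2 - 4*z + 28)/(z^3 - 12*z^2 + 41*z - 30)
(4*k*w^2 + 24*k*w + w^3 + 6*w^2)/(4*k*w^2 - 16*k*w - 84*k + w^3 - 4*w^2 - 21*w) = w*(w + 6)/(w^2 - 4*w - 21)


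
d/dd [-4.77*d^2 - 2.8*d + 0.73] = -9.54*d - 2.8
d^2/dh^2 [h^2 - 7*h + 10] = 2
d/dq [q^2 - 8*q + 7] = 2*q - 8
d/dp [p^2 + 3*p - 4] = 2*p + 3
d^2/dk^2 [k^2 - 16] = 2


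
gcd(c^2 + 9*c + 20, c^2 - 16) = c + 4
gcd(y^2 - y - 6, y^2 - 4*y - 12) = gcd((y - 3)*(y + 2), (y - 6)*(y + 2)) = y + 2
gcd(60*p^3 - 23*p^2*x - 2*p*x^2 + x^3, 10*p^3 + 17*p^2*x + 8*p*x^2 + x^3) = 5*p + x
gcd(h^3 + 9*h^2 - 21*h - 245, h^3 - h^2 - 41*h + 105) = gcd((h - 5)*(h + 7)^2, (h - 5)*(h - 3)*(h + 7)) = h^2 + 2*h - 35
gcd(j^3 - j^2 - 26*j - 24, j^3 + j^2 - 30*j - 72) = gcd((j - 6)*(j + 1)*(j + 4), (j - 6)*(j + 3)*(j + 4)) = j^2 - 2*j - 24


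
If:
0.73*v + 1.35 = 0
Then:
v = -1.85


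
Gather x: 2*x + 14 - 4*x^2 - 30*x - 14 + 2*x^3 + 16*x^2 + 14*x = 2*x^3 + 12*x^2 - 14*x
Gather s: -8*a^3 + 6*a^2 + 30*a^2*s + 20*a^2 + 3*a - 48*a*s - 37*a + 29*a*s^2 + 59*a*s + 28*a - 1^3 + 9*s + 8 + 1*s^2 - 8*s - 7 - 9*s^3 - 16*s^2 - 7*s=-8*a^3 + 26*a^2 - 6*a - 9*s^3 + s^2*(29*a - 15) + s*(30*a^2 + 11*a - 6)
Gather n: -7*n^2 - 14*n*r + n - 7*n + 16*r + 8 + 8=-7*n^2 + n*(-14*r - 6) + 16*r + 16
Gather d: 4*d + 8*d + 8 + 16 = 12*d + 24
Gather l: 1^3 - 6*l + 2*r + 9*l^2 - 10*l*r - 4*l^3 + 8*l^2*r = -4*l^3 + l^2*(8*r + 9) + l*(-10*r - 6) + 2*r + 1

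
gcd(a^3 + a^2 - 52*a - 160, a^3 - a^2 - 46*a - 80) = a^2 - 3*a - 40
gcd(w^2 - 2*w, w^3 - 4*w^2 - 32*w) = w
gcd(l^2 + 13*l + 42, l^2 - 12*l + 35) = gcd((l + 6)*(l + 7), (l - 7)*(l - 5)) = 1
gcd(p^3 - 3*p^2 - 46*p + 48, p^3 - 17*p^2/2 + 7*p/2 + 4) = p^2 - 9*p + 8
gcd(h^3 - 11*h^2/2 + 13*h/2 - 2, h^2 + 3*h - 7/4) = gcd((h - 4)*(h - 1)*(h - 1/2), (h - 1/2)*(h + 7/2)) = h - 1/2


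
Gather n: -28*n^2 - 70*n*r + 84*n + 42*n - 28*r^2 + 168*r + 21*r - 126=-28*n^2 + n*(126 - 70*r) - 28*r^2 + 189*r - 126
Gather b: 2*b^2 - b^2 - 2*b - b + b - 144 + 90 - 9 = b^2 - 2*b - 63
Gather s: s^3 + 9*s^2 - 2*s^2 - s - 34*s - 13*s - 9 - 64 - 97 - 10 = s^3 + 7*s^2 - 48*s - 180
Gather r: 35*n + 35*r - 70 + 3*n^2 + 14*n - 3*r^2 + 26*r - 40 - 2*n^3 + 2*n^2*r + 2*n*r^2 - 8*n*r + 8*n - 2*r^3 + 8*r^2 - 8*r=-2*n^3 + 3*n^2 + 57*n - 2*r^3 + r^2*(2*n + 5) + r*(2*n^2 - 8*n + 53) - 110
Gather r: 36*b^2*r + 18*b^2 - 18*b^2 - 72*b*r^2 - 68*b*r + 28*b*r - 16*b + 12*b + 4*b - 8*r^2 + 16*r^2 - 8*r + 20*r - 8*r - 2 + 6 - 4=r^2*(8 - 72*b) + r*(36*b^2 - 40*b + 4)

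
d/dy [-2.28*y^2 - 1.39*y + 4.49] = -4.56*y - 1.39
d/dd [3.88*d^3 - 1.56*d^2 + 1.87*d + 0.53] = 11.64*d^2 - 3.12*d + 1.87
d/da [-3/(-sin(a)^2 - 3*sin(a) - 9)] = -3*(2*sin(a) + 3)*cos(a)/(sin(a)^2 + 3*sin(a) + 9)^2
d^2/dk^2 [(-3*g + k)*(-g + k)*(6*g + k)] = 4*g + 6*k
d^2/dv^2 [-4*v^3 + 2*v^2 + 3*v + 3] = 4 - 24*v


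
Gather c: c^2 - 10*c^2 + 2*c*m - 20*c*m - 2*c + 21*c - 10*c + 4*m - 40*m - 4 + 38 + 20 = -9*c^2 + c*(9 - 18*m) - 36*m + 54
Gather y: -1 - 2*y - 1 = -2*y - 2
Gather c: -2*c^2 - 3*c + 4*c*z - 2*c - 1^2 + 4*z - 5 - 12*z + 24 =-2*c^2 + c*(4*z - 5) - 8*z + 18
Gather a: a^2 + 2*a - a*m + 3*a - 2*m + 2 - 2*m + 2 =a^2 + a*(5 - m) - 4*m + 4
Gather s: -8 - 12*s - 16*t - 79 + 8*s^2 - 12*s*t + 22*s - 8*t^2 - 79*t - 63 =8*s^2 + s*(10 - 12*t) - 8*t^2 - 95*t - 150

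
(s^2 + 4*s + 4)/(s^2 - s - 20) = (s^2 + 4*s + 4)/(s^2 - s - 20)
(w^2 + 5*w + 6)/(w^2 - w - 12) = (w + 2)/(w - 4)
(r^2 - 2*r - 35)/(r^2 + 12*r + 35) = (r - 7)/(r + 7)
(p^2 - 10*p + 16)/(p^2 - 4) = (p - 8)/(p + 2)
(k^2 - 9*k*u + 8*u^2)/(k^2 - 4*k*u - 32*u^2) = (k - u)/(k + 4*u)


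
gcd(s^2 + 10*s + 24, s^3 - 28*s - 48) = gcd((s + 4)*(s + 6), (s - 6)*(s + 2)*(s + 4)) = s + 4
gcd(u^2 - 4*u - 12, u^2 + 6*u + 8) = u + 2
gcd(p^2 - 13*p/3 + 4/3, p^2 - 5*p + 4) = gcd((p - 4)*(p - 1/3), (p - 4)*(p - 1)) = p - 4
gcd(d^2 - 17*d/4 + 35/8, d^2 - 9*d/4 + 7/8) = d - 7/4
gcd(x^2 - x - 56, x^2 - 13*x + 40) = x - 8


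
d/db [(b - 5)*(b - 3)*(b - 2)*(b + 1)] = 4*b^3 - 27*b^2 + 42*b + 1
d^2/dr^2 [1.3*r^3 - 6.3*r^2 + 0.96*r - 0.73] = 7.8*r - 12.6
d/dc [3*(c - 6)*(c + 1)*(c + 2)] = 9*c^2 - 18*c - 48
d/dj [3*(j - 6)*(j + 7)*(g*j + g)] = 3*g*(3*j^2 + 4*j - 41)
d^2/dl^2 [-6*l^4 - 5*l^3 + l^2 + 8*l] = -72*l^2 - 30*l + 2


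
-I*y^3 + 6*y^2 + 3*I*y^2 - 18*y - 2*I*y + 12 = (y - 2)*(y + 6*I)*(-I*y + I)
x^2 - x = x*(x - 1)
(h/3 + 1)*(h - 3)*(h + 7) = h^3/3 + 7*h^2/3 - 3*h - 21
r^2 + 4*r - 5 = (r - 1)*(r + 5)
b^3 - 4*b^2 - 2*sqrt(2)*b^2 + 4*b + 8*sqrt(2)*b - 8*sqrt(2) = (b - 2)^2*(b - 2*sqrt(2))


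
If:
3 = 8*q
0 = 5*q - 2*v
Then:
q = 3/8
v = 15/16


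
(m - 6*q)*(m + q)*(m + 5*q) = m^3 - 31*m*q^2 - 30*q^3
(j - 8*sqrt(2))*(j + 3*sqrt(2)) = j^2 - 5*sqrt(2)*j - 48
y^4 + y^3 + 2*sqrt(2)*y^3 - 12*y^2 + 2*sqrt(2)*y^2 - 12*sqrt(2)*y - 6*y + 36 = (y - 2)*(y + 3)*(y - sqrt(2))*(y + 3*sqrt(2))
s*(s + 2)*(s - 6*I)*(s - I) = s^4 + 2*s^3 - 7*I*s^3 - 6*s^2 - 14*I*s^2 - 12*s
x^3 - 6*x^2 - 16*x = x*(x - 8)*(x + 2)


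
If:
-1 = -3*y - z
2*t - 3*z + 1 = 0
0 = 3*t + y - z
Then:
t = 1/19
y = 4/19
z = 7/19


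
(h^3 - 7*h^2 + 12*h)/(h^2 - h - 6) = h*(h - 4)/(h + 2)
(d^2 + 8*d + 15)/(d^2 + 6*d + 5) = (d + 3)/(d + 1)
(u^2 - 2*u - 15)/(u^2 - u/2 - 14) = 2*(-u^2 + 2*u + 15)/(-2*u^2 + u + 28)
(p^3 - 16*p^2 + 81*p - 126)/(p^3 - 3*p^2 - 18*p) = (p^2 - 10*p + 21)/(p*(p + 3))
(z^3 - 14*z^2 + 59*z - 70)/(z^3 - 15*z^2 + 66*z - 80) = (z - 7)/(z - 8)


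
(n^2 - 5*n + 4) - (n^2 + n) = 4 - 6*n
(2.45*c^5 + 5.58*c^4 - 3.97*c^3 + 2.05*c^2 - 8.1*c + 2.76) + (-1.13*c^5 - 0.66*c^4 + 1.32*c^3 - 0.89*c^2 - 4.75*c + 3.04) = 1.32*c^5 + 4.92*c^4 - 2.65*c^3 + 1.16*c^2 - 12.85*c + 5.8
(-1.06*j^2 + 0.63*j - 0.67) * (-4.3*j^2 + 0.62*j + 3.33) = 4.558*j^4 - 3.3662*j^3 - 0.2582*j^2 + 1.6825*j - 2.2311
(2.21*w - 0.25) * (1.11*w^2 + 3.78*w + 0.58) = 2.4531*w^3 + 8.0763*w^2 + 0.3368*w - 0.145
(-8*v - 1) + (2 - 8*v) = 1 - 16*v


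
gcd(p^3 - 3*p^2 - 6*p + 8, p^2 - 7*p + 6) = p - 1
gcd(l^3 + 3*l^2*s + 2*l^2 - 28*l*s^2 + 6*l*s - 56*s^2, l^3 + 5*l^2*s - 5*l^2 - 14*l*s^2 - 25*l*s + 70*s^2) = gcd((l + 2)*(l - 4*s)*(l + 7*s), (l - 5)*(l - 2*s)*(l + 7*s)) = l + 7*s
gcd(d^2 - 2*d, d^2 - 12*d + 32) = 1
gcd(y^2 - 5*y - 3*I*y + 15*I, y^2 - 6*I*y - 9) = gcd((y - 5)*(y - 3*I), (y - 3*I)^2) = y - 3*I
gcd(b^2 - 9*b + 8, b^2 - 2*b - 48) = b - 8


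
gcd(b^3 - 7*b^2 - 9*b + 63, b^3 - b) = 1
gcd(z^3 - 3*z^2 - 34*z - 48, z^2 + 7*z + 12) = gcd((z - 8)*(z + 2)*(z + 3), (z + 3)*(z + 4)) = z + 3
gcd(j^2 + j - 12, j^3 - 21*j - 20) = j + 4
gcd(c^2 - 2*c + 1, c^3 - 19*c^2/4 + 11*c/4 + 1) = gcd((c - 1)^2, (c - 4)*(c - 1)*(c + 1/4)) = c - 1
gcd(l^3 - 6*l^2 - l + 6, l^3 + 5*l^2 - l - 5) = l^2 - 1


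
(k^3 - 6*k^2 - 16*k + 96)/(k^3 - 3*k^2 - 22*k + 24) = (k - 4)/(k - 1)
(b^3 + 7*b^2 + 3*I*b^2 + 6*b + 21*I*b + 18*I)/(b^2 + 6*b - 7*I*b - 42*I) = (b^2 + b*(1 + 3*I) + 3*I)/(b - 7*I)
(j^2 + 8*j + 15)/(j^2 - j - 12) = (j + 5)/(j - 4)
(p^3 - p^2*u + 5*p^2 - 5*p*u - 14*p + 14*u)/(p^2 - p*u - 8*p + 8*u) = (p^2 + 5*p - 14)/(p - 8)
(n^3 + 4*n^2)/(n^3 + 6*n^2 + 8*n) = n/(n + 2)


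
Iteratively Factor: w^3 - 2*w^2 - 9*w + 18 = (w - 2)*(w^2 - 9) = (w - 3)*(w - 2)*(w + 3)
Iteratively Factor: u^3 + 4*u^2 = (u)*(u^2 + 4*u) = u*(u + 4)*(u)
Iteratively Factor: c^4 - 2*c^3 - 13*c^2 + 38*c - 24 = (c - 3)*(c^3 + c^2 - 10*c + 8) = (c - 3)*(c + 4)*(c^2 - 3*c + 2) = (c - 3)*(c - 1)*(c + 4)*(c - 2)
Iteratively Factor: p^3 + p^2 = (p)*(p^2 + p) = p^2*(p + 1)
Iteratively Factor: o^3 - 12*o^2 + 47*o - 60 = (o - 3)*(o^2 - 9*o + 20) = (o - 4)*(o - 3)*(o - 5)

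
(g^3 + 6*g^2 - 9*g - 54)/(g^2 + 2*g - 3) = (g^2 + 3*g - 18)/(g - 1)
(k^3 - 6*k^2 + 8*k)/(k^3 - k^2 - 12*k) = (k - 2)/(k + 3)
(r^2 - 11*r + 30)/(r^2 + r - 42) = (r - 5)/(r + 7)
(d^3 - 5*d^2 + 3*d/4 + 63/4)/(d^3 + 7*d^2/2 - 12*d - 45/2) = (d - 7/2)/(d + 5)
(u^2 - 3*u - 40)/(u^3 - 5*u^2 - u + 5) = (u^2 - 3*u - 40)/(u^3 - 5*u^2 - u + 5)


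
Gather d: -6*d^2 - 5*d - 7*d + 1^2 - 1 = -6*d^2 - 12*d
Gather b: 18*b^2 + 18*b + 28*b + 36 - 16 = 18*b^2 + 46*b + 20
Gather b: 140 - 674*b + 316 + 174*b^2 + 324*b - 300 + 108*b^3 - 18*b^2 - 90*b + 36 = 108*b^3 + 156*b^2 - 440*b + 192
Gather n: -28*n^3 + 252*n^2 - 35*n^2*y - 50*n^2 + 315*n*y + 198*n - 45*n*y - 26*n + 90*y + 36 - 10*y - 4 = -28*n^3 + n^2*(202 - 35*y) + n*(270*y + 172) + 80*y + 32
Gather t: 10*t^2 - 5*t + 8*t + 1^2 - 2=10*t^2 + 3*t - 1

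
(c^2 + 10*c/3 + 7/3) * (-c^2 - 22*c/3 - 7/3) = -c^4 - 32*c^3/3 - 262*c^2/9 - 224*c/9 - 49/9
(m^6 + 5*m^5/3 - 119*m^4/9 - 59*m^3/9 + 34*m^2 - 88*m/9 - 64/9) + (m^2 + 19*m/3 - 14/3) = m^6 + 5*m^5/3 - 119*m^4/9 - 59*m^3/9 + 35*m^2 - 31*m/9 - 106/9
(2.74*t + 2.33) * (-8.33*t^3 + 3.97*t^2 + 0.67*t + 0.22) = -22.8242*t^4 - 8.5311*t^3 + 11.0859*t^2 + 2.1639*t + 0.5126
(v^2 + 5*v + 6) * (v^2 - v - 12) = v^4 + 4*v^3 - 11*v^2 - 66*v - 72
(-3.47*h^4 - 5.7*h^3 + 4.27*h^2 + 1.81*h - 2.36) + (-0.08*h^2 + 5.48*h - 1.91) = -3.47*h^4 - 5.7*h^3 + 4.19*h^2 + 7.29*h - 4.27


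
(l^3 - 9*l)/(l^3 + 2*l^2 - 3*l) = (l - 3)/(l - 1)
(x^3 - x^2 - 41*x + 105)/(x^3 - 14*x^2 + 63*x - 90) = (x + 7)/(x - 6)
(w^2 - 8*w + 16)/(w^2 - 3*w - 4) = (w - 4)/(w + 1)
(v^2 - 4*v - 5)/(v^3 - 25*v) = (v + 1)/(v*(v + 5))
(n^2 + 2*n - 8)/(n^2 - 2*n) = (n + 4)/n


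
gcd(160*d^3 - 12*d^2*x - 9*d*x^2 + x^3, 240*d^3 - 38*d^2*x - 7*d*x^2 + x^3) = 40*d^2 - 13*d*x + x^2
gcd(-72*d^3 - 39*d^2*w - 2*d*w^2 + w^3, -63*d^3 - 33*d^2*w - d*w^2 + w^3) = 9*d^2 + 6*d*w + w^2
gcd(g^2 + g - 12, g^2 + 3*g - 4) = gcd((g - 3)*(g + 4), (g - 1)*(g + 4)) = g + 4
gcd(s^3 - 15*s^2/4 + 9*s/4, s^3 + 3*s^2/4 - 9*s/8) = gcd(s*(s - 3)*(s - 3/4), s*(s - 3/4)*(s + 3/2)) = s^2 - 3*s/4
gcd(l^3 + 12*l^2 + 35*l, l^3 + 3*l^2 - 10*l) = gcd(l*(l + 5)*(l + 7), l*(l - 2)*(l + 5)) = l^2 + 5*l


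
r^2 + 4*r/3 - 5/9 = (r - 1/3)*(r + 5/3)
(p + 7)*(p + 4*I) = p^2 + 7*p + 4*I*p + 28*I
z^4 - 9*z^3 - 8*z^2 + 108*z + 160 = (z - 8)*(z - 5)*(z + 2)^2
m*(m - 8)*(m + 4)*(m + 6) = m^4 + 2*m^3 - 56*m^2 - 192*m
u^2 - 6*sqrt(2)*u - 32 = (u - 8*sqrt(2))*(u + 2*sqrt(2))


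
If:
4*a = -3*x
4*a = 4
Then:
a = 1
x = -4/3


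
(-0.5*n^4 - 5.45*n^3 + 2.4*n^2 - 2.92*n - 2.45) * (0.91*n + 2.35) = -0.455*n^5 - 6.1345*n^4 - 10.6235*n^3 + 2.9828*n^2 - 9.0915*n - 5.7575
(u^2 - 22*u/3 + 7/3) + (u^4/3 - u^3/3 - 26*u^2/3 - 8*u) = u^4/3 - u^3/3 - 23*u^2/3 - 46*u/3 + 7/3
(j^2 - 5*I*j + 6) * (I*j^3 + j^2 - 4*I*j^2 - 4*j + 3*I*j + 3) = I*j^5 + 6*j^4 - 4*I*j^4 - 24*j^3 + 4*I*j^3 + 24*j^2 - 4*I*j^2 - 24*j + 3*I*j + 18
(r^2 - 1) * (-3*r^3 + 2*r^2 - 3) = -3*r^5 + 2*r^4 + 3*r^3 - 5*r^2 + 3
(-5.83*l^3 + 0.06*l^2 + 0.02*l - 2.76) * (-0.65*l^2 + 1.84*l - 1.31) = 3.7895*l^5 - 10.7662*l^4 + 7.7347*l^3 + 1.7522*l^2 - 5.1046*l + 3.6156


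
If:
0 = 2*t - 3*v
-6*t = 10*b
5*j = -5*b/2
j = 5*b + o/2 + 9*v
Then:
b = -9*v/10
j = 9*v/20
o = -81*v/10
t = 3*v/2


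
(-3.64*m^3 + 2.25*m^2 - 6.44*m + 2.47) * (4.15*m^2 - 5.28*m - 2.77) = -15.106*m^5 + 28.5567*m^4 - 28.5232*m^3 + 38.0212*m^2 + 4.7972*m - 6.8419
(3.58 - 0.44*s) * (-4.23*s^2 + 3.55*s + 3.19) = 1.8612*s^3 - 16.7054*s^2 + 11.3054*s + 11.4202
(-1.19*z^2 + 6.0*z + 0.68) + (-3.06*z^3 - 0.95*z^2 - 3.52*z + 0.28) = -3.06*z^3 - 2.14*z^2 + 2.48*z + 0.96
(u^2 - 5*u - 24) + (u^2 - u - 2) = 2*u^2 - 6*u - 26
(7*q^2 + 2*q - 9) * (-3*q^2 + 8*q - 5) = -21*q^4 + 50*q^3 + 8*q^2 - 82*q + 45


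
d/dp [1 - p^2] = -2*p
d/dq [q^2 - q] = 2*q - 1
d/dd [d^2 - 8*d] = 2*d - 8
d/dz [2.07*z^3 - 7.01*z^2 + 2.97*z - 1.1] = 6.21*z^2 - 14.02*z + 2.97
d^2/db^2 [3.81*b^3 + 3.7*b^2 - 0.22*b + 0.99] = 22.86*b + 7.4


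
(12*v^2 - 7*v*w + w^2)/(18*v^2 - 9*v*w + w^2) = (4*v - w)/(6*v - w)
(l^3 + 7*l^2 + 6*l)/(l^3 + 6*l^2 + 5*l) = (l + 6)/(l + 5)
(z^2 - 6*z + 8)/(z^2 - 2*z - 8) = (z - 2)/(z + 2)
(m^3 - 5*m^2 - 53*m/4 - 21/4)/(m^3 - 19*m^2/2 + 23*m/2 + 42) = (m + 1/2)/(m - 4)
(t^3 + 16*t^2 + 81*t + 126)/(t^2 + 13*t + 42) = t + 3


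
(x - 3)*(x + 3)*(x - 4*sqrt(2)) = x^3 - 4*sqrt(2)*x^2 - 9*x + 36*sqrt(2)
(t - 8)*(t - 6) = t^2 - 14*t + 48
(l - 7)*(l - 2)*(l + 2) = l^3 - 7*l^2 - 4*l + 28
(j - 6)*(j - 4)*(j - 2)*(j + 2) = j^4 - 10*j^3 + 20*j^2 + 40*j - 96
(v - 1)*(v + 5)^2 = v^3 + 9*v^2 + 15*v - 25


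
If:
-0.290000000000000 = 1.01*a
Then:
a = -0.29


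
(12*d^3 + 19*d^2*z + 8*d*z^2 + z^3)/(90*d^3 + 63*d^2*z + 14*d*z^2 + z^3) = (4*d^2 + 5*d*z + z^2)/(30*d^2 + 11*d*z + z^2)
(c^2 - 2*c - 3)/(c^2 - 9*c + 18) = (c + 1)/(c - 6)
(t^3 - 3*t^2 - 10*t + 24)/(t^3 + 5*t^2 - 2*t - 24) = (t - 4)/(t + 4)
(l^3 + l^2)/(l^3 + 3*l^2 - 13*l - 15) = l^2/(l^2 + 2*l - 15)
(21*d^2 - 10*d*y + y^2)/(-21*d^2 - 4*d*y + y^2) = (-3*d + y)/(3*d + y)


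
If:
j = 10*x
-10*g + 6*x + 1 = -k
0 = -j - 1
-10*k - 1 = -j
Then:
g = 1/50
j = -1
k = -1/5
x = -1/10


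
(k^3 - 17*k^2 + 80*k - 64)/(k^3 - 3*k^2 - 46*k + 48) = (k - 8)/(k + 6)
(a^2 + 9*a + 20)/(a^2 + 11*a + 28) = (a + 5)/(a + 7)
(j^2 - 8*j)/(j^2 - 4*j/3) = 3*(j - 8)/(3*j - 4)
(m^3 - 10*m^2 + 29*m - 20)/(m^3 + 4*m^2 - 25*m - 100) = (m^2 - 5*m + 4)/(m^2 + 9*m + 20)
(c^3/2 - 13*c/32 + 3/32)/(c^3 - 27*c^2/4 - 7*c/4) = (-16*c^3 + 13*c - 3)/(8*c*(-4*c^2 + 27*c + 7))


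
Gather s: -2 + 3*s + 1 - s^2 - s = -s^2 + 2*s - 1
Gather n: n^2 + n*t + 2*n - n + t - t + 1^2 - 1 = n^2 + n*(t + 1)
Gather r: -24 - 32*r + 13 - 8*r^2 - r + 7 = -8*r^2 - 33*r - 4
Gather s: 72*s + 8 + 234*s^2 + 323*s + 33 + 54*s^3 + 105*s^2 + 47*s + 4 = 54*s^3 + 339*s^2 + 442*s + 45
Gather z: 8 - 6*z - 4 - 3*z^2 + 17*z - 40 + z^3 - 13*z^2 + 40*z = z^3 - 16*z^2 + 51*z - 36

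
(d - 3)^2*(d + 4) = d^3 - 2*d^2 - 15*d + 36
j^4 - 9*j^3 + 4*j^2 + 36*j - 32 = (j - 8)*(j - 2)*(j - 1)*(j + 2)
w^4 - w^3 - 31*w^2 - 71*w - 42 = (w - 7)*(w + 1)*(w + 2)*(w + 3)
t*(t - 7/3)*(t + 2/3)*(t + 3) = t^4 + 4*t^3/3 - 59*t^2/9 - 14*t/3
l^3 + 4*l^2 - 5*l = l*(l - 1)*(l + 5)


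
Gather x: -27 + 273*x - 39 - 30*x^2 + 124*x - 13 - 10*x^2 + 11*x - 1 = -40*x^2 + 408*x - 80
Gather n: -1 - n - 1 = -n - 2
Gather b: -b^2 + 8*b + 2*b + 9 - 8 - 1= -b^2 + 10*b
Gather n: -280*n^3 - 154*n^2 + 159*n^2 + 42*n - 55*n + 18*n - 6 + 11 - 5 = -280*n^3 + 5*n^2 + 5*n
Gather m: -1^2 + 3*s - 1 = 3*s - 2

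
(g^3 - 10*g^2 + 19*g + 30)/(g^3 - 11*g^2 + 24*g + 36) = (g - 5)/(g - 6)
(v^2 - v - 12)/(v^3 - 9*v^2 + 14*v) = (v^2 - v - 12)/(v*(v^2 - 9*v + 14))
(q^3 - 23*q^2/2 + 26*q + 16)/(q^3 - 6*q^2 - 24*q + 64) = (q^2 - 7*q/2 - 2)/(q^2 + 2*q - 8)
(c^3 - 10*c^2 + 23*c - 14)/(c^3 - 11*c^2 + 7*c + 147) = (c^2 - 3*c + 2)/(c^2 - 4*c - 21)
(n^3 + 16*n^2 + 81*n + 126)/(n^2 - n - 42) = (n^2 + 10*n + 21)/(n - 7)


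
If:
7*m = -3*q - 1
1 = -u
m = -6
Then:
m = -6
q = 41/3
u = -1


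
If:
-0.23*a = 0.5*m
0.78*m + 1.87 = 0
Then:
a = 5.21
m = -2.40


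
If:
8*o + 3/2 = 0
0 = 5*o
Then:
No Solution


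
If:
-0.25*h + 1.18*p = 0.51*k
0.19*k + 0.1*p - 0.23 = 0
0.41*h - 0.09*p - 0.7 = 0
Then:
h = 1.87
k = 0.82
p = 0.75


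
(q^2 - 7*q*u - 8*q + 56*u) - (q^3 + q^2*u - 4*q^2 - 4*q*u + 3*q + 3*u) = -q^3 - q^2*u + 5*q^2 - 3*q*u - 11*q + 53*u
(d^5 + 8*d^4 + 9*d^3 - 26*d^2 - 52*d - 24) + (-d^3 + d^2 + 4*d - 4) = d^5 + 8*d^4 + 8*d^3 - 25*d^2 - 48*d - 28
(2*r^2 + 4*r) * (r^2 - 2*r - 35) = 2*r^4 - 78*r^2 - 140*r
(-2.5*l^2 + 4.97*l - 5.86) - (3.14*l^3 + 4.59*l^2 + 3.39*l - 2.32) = -3.14*l^3 - 7.09*l^2 + 1.58*l - 3.54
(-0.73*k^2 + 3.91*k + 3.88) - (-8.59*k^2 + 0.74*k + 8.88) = 7.86*k^2 + 3.17*k - 5.0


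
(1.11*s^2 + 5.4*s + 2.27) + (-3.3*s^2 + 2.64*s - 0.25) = -2.19*s^2 + 8.04*s + 2.02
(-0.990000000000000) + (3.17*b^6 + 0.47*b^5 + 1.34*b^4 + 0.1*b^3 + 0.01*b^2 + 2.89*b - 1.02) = 3.17*b^6 + 0.47*b^5 + 1.34*b^4 + 0.1*b^3 + 0.01*b^2 + 2.89*b - 2.01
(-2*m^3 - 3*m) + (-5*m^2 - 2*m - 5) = -2*m^3 - 5*m^2 - 5*m - 5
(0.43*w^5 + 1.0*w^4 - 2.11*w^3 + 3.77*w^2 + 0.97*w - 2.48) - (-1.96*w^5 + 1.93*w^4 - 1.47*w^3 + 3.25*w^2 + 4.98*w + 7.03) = 2.39*w^5 - 0.93*w^4 - 0.64*w^3 + 0.52*w^2 - 4.01*w - 9.51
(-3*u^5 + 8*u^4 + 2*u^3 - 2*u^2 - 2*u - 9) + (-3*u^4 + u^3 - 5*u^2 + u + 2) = -3*u^5 + 5*u^4 + 3*u^3 - 7*u^2 - u - 7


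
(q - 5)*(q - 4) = q^2 - 9*q + 20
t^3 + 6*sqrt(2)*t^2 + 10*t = t*(t + sqrt(2))*(t + 5*sqrt(2))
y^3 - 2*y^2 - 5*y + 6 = (y - 3)*(y - 1)*(y + 2)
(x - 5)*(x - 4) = x^2 - 9*x + 20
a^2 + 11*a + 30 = (a + 5)*(a + 6)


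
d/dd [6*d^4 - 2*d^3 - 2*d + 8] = 24*d^3 - 6*d^2 - 2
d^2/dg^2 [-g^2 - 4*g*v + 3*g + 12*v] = -2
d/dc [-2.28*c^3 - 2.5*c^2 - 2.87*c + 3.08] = -6.84*c^2 - 5.0*c - 2.87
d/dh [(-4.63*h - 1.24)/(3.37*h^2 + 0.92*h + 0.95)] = (15.6031*h^2 + 8.3576*h - 3.2577)/(11.3569*h^4 + 6.2008*h^3 + 7.2494*h^2 + 1.748*h + 0.9025)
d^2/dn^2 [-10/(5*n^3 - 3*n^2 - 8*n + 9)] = 20*(3*(5*n - 1)*(5*n^3 - 3*n^2 - 8*n + 9) - (-15*n^2 + 6*n + 8)^2)/(5*n^3 - 3*n^2 - 8*n + 9)^3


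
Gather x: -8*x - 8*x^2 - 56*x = -8*x^2 - 64*x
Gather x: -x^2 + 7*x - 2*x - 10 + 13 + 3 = -x^2 + 5*x + 6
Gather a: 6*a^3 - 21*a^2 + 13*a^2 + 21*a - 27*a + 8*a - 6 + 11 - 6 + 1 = 6*a^3 - 8*a^2 + 2*a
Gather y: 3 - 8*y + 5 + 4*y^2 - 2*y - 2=4*y^2 - 10*y + 6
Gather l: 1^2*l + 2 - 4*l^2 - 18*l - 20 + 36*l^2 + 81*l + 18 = 32*l^2 + 64*l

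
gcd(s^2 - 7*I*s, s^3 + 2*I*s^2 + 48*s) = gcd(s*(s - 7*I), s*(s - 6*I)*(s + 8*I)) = s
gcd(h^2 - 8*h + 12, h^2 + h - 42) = h - 6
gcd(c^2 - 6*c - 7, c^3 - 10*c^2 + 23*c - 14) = c - 7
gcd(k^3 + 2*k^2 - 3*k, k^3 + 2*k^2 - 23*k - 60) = k + 3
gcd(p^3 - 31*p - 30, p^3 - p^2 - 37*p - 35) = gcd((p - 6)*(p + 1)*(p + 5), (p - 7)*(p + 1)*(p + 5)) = p^2 + 6*p + 5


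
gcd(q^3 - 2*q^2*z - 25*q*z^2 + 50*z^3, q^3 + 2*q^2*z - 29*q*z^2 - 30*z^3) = -q + 5*z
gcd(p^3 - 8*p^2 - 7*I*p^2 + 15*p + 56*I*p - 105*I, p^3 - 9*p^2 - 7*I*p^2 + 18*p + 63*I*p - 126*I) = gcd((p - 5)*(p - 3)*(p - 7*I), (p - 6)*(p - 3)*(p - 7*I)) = p^2 + p*(-3 - 7*I) + 21*I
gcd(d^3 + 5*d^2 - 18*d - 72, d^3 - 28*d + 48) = d^2 + 2*d - 24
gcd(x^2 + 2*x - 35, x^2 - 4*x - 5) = x - 5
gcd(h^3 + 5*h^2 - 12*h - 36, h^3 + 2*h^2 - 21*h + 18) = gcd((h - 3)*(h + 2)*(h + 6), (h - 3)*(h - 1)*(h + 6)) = h^2 + 3*h - 18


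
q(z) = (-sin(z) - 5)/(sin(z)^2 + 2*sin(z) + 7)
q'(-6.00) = 0.10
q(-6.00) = -0.69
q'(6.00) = 0.01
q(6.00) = -0.72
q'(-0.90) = -0.07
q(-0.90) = -0.70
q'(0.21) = 0.09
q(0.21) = -0.70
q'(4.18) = 0.07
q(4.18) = -0.69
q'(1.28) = 0.04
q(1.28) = -0.61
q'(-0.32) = -0.00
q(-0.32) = -0.72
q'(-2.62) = 0.04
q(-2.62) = -0.72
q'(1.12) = 0.06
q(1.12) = -0.61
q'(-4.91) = 0.03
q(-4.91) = -0.60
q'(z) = (-2*sin(z)*cos(z) - 2*cos(z))*(-sin(z) - 5)/(sin(z)^2 + 2*sin(z) + 7)^2 - cos(z)/(sin(z)^2 + 2*sin(z) + 7)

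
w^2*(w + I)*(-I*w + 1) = -I*w^4 + 2*w^3 + I*w^2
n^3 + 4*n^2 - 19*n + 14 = (n - 2)*(n - 1)*(n + 7)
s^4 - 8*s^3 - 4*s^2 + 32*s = s*(s - 8)*(s - 2)*(s + 2)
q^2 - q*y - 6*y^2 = (q - 3*y)*(q + 2*y)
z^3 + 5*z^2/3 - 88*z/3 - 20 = (z - 5)*(z + 2/3)*(z + 6)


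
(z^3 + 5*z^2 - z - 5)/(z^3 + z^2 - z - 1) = (z + 5)/(z + 1)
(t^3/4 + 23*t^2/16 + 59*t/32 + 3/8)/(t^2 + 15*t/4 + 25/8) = (8*t^3 + 46*t^2 + 59*t + 12)/(4*(8*t^2 + 30*t + 25))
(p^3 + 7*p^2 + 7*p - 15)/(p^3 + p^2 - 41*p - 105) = (p - 1)/(p - 7)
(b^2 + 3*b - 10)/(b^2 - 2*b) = (b + 5)/b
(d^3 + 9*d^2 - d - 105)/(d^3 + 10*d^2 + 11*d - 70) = (d - 3)/(d - 2)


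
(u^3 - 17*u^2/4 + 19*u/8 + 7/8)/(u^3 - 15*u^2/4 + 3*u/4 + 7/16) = 2*(u - 1)/(2*u - 1)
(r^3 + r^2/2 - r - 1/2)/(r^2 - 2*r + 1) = (2*r^2 + 3*r + 1)/(2*(r - 1))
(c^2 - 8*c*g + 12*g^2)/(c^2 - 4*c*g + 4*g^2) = (c - 6*g)/(c - 2*g)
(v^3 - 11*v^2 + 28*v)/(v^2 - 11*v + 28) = v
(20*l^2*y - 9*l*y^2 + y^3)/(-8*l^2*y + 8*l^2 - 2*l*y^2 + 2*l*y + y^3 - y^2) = y*(-5*l + y)/(2*l*y - 2*l + y^2 - y)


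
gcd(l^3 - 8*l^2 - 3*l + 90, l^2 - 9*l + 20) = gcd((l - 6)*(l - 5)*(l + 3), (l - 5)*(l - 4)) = l - 5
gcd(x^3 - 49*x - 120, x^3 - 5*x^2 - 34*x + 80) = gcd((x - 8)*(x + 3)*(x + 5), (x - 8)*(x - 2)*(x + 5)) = x^2 - 3*x - 40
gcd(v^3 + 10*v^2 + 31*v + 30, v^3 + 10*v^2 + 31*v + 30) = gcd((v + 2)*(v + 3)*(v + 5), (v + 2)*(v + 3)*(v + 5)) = v^3 + 10*v^2 + 31*v + 30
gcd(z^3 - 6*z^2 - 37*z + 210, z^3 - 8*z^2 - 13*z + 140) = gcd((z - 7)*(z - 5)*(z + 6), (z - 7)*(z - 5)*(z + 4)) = z^2 - 12*z + 35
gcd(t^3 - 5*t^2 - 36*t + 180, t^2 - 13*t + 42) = t - 6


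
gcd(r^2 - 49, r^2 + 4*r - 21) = r + 7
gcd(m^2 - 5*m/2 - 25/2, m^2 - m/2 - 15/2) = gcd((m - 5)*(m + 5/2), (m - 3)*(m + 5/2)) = m + 5/2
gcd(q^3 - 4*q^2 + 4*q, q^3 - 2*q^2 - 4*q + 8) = q^2 - 4*q + 4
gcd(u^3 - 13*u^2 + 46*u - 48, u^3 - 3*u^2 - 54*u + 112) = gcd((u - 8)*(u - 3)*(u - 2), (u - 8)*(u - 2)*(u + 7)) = u^2 - 10*u + 16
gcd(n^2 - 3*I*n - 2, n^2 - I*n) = n - I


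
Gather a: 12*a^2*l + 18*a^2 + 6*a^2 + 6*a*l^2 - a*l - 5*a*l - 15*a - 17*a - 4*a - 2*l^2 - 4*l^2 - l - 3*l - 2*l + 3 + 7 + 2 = a^2*(12*l + 24) + a*(6*l^2 - 6*l - 36) - 6*l^2 - 6*l + 12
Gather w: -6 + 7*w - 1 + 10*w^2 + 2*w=10*w^2 + 9*w - 7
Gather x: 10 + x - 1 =x + 9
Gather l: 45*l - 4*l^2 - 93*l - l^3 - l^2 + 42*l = -l^3 - 5*l^2 - 6*l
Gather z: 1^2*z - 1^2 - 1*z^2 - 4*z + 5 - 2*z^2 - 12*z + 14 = -3*z^2 - 15*z + 18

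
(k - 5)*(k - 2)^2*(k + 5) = k^4 - 4*k^3 - 21*k^2 + 100*k - 100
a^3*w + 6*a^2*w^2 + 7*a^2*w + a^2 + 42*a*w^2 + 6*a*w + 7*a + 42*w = (a + 7)*(a + 6*w)*(a*w + 1)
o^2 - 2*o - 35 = (o - 7)*(o + 5)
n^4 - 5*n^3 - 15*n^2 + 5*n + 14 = (n - 7)*(n - 1)*(n + 1)*(n + 2)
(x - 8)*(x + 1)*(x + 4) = x^3 - 3*x^2 - 36*x - 32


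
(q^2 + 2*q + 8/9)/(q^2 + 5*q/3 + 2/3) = (q + 4/3)/(q + 1)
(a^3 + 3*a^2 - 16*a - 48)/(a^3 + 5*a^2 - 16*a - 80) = (a + 3)/(a + 5)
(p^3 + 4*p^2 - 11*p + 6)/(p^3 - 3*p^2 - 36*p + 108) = (p^2 - 2*p + 1)/(p^2 - 9*p + 18)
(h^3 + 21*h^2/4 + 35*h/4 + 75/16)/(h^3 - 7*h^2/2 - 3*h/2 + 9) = (8*h^2 + 30*h + 25)/(8*(h^2 - 5*h + 6))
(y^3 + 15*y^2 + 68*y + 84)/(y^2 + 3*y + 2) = (y^2 + 13*y + 42)/(y + 1)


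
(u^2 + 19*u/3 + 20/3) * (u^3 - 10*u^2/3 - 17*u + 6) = u^5 + 3*u^4 - 283*u^3/9 - 1115*u^2/9 - 226*u/3 + 40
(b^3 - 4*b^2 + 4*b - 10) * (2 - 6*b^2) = -6*b^5 + 24*b^4 - 22*b^3 + 52*b^2 + 8*b - 20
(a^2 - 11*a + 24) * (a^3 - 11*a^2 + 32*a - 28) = a^5 - 22*a^4 + 177*a^3 - 644*a^2 + 1076*a - 672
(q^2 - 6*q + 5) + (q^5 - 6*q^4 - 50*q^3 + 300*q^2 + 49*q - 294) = q^5 - 6*q^4 - 50*q^3 + 301*q^2 + 43*q - 289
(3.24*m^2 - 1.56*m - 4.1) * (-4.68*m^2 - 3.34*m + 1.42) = -15.1632*m^4 - 3.5208*m^3 + 28.9992*m^2 + 11.4788*m - 5.822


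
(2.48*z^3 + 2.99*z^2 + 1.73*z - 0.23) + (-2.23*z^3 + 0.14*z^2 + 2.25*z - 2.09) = 0.25*z^3 + 3.13*z^2 + 3.98*z - 2.32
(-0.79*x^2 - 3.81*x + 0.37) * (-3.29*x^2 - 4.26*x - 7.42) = 2.5991*x^4 + 15.9003*x^3 + 20.8751*x^2 + 26.694*x - 2.7454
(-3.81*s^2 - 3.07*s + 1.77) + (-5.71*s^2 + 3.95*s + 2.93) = -9.52*s^2 + 0.88*s + 4.7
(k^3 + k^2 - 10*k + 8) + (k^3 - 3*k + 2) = 2*k^3 + k^2 - 13*k + 10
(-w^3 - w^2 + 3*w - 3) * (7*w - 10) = -7*w^4 + 3*w^3 + 31*w^2 - 51*w + 30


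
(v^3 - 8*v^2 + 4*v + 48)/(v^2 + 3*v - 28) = (v^2 - 4*v - 12)/(v + 7)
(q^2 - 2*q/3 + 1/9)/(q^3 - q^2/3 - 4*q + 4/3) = (q - 1/3)/(q^2 - 4)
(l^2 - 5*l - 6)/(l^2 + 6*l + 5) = (l - 6)/(l + 5)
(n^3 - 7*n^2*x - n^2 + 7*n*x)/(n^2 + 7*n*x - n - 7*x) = n*(n - 7*x)/(n + 7*x)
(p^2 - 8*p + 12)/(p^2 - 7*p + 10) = (p - 6)/(p - 5)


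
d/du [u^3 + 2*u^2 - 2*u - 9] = 3*u^2 + 4*u - 2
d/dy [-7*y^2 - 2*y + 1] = -14*y - 2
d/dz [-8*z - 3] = -8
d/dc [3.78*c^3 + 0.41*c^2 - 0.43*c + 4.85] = 11.34*c^2 + 0.82*c - 0.43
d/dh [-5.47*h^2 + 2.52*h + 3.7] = 2.52 - 10.94*h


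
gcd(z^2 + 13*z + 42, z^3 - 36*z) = z + 6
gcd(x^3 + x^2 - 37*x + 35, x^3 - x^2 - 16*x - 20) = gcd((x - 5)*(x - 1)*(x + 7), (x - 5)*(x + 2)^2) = x - 5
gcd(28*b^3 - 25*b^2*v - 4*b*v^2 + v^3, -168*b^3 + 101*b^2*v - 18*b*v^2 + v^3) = -7*b + v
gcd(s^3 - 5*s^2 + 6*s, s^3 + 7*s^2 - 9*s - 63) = s - 3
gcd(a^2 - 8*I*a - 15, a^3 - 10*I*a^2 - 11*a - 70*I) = a - 5*I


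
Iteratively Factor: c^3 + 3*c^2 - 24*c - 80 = (c + 4)*(c^2 - c - 20) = (c + 4)^2*(c - 5)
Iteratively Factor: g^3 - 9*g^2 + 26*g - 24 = (g - 2)*(g^2 - 7*g + 12) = (g - 4)*(g - 2)*(g - 3)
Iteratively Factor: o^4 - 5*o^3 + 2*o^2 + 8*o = (o - 2)*(o^3 - 3*o^2 - 4*o) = (o - 4)*(o - 2)*(o^2 + o) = (o - 4)*(o - 2)*(o + 1)*(o)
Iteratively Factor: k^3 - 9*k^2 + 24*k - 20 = (k - 2)*(k^2 - 7*k + 10) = (k - 2)^2*(k - 5)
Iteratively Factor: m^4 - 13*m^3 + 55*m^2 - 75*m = (m)*(m^3 - 13*m^2 + 55*m - 75) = m*(m - 3)*(m^2 - 10*m + 25) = m*(m - 5)*(m - 3)*(m - 5)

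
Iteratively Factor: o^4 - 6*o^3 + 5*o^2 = (o - 1)*(o^3 - 5*o^2) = o*(o - 1)*(o^2 - 5*o) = o^2*(o - 1)*(o - 5)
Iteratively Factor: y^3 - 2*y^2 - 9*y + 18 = (y - 2)*(y^2 - 9) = (y - 3)*(y - 2)*(y + 3)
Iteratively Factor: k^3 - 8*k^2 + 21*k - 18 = (k - 3)*(k^2 - 5*k + 6) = (k - 3)^2*(k - 2)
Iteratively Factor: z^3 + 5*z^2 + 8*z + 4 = (z + 1)*(z^2 + 4*z + 4) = (z + 1)*(z + 2)*(z + 2)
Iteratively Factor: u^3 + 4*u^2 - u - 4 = (u + 1)*(u^2 + 3*u - 4) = (u - 1)*(u + 1)*(u + 4)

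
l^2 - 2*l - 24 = (l - 6)*(l + 4)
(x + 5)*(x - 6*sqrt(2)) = x^2 - 6*sqrt(2)*x + 5*x - 30*sqrt(2)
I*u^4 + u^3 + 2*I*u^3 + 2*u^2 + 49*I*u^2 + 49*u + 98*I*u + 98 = (u + 2)*(u - 7*I)*(u + 7*I)*(I*u + 1)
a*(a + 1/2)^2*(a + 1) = a^4 + 2*a^3 + 5*a^2/4 + a/4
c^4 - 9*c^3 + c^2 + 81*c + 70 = (c - 7)*(c - 5)*(c + 1)*(c + 2)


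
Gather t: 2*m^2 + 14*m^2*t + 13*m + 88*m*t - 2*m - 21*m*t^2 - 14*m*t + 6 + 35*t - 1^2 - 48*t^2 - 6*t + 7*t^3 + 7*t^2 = 2*m^2 + 11*m + 7*t^3 + t^2*(-21*m - 41) + t*(14*m^2 + 74*m + 29) + 5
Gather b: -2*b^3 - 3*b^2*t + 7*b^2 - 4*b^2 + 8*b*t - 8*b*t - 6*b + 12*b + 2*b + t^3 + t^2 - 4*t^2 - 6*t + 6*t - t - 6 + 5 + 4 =-2*b^3 + b^2*(3 - 3*t) + 8*b + t^3 - 3*t^2 - t + 3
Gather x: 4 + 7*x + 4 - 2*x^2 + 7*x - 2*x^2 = -4*x^2 + 14*x + 8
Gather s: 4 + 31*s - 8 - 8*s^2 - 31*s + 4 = -8*s^2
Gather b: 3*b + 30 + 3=3*b + 33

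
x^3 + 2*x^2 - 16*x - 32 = (x - 4)*(x + 2)*(x + 4)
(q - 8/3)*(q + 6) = q^2 + 10*q/3 - 16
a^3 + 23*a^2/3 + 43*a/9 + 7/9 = (a + 1/3)^2*(a + 7)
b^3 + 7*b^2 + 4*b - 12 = (b - 1)*(b + 2)*(b + 6)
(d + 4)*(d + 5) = d^2 + 9*d + 20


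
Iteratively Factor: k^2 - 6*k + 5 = (k - 1)*(k - 5)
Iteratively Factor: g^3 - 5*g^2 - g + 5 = (g + 1)*(g^2 - 6*g + 5) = (g - 5)*(g + 1)*(g - 1)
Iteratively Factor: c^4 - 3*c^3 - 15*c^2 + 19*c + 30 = (c + 1)*(c^3 - 4*c^2 - 11*c + 30) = (c - 5)*(c + 1)*(c^2 + c - 6) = (c - 5)*(c + 1)*(c + 3)*(c - 2)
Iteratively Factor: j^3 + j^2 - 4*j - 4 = (j + 2)*(j^2 - j - 2) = (j - 2)*(j + 2)*(j + 1)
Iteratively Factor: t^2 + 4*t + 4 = (t + 2)*(t + 2)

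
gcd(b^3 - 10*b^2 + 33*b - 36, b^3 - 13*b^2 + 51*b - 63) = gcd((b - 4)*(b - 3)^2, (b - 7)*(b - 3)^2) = b^2 - 6*b + 9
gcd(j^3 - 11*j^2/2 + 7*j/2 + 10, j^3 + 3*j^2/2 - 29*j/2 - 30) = j - 4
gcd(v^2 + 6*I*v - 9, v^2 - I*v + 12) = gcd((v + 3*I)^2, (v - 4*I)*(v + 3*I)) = v + 3*I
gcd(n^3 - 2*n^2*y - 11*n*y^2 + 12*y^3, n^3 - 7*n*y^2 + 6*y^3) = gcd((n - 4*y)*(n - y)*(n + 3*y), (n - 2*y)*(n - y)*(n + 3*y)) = -n^2 - 2*n*y + 3*y^2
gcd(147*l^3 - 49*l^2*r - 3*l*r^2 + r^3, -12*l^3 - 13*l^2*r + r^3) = 1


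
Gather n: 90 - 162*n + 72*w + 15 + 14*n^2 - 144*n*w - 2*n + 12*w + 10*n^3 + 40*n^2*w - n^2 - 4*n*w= 10*n^3 + n^2*(40*w + 13) + n*(-148*w - 164) + 84*w + 105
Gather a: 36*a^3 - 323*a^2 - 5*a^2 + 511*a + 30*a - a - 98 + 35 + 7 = 36*a^3 - 328*a^2 + 540*a - 56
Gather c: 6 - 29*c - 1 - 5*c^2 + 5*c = -5*c^2 - 24*c + 5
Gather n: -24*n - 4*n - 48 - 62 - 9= -28*n - 119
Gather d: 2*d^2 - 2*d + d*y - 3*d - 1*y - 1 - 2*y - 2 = 2*d^2 + d*(y - 5) - 3*y - 3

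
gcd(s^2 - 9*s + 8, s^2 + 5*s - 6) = s - 1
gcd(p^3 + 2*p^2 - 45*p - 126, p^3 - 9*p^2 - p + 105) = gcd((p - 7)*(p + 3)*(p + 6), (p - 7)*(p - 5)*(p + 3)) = p^2 - 4*p - 21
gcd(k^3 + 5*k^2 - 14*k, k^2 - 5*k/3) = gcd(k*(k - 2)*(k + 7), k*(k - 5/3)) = k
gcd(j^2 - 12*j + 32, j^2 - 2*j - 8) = j - 4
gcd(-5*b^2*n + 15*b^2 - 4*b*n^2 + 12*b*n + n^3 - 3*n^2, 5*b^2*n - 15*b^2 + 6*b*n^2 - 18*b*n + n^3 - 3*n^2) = b*n - 3*b + n^2 - 3*n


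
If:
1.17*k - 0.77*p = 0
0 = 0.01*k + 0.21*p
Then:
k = 0.00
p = 0.00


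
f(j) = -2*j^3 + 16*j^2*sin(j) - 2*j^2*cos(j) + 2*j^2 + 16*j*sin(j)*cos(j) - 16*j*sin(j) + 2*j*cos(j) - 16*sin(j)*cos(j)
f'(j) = 2*j^2*sin(j) + 16*j^2*cos(j) - 6*j^2 - 16*j*sin(j)^2 + 30*j*sin(j) + 16*j*cos(j)^2 - 20*j*cos(j) + 4*j + 16*sin(j)^2 + 16*sin(j)*cos(j) - 16*sin(j) - 16*cos(j)^2 + 2*cos(j)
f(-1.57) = -51.86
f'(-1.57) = 78.27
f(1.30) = 6.03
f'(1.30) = 21.30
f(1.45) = 9.18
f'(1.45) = 20.38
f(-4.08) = 499.87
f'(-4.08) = -390.96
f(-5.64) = 670.88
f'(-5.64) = 190.65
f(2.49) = 11.93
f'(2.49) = -26.40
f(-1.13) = -18.29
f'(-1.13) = 65.35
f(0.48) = -4.57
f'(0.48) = -1.68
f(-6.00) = 581.06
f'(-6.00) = 305.33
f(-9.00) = 1130.47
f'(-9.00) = -1917.19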